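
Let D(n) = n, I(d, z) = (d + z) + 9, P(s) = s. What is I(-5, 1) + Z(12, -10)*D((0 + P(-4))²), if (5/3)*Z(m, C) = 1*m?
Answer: 601/5 ≈ 120.20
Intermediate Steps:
Z(m, C) = 3*m/5 (Z(m, C) = 3*(1*m)/5 = 3*m/5)
I(d, z) = 9 + d + z
I(-5, 1) + Z(12, -10)*D((0 + P(-4))²) = (9 - 5 + 1) + ((⅗)*12)*(0 - 4)² = 5 + (36/5)*(-4)² = 5 + (36/5)*16 = 5 + 576/5 = 601/5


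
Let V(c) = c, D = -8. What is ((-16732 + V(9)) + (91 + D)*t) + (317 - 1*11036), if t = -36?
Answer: -30430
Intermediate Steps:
((-16732 + V(9)) + (91 + D)*t) + (317 - 1*11036) = ((-16732 + 9) + (91 - 8)*(-36)) + (317 - 1*11036) = (-16723 + 83*(-36)) + (317 - 11036) = (-16723 - 2988) - 10719 = -19711 - 10719 = -30430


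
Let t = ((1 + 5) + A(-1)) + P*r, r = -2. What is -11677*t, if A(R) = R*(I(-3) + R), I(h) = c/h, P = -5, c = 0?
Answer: -198509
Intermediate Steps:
I(h) = 0 (I(h) = 0/h = 0)
A(R) = R² (A(R) = R*(0 + R) = R*R = R²)
t = 17 (t = ((1 + 5) + (-1)²) - 5*(-2) = (6 + 1) + 10 = 7 + 10 = 17)
-11677*t = -11677*17 = -198509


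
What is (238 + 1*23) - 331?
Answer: -70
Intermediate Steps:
(238 + 1*23) - 331 = (238 + 23) - 331 = 261 - 331 = -70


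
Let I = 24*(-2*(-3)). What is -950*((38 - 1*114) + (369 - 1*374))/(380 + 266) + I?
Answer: 4473/17 ≈ 263.12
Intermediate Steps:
I = 144 (I = 24*6 = 144)
-950*((38 - 1*114) + (369 - 1*374))/(380 + 266) + I = -950*((38 - 1*114) + (369 - 1*374))/(380 + 266) + 144 = -950*((38 - 114) + (369 - 374))/646 + 144 = -950*(-76 - 5)/646 + 144 = -(-76950)/646 + 144 = -950*(-81/646) + 144 = 2025/17 + 144 = 4473/17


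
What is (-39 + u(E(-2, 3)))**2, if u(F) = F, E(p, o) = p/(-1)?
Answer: 1369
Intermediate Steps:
E(p, o) = -p (E(p, o) = p*(-1) = -p)
(-39 + u(E(-2, 3)))**2 = (-39 - 1*(-2))**2 = (-39 + 2)**2 = (-37)**2 = 1369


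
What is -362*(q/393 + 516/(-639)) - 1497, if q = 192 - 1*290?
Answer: -10365137/9301 ≈ -1114.4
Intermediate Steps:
q = -98 (q = 192 - 290 = -98)
-362*(q/393 + 516/(-639)) - 1497 = -362*(-98/393 + 516/(-639)) - 1497 = -362*(-98*1/393 + 516*(-1/639)) - 1497 = -362*(-98/393 - 172/213) - 1497 = -362*(-9830/9301) - 1497 = 3558460/9301 - 1497 = -10365137/9301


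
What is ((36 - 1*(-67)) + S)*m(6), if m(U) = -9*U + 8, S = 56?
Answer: -7314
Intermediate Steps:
m(U) = 8 - 9*U
((36 - 1*(-67)) + S)*m(6) = ((36 - 1*(-67)) + 56)*(8 - 9*6) = ((36 + 67) + 56)*(8 - 54) = (103 + 56)*(-46) = 159*(-46) = -7314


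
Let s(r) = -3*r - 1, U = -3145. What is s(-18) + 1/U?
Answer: 166684/3145 ≈ 53.000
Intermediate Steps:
s(r) = -1 - 3*r
s(-18) + 1/U = (-1 - 3*(-18)) + 1/(-3145) = (-1 + 54) - 1/3145 = 53 - 1/3145 = 166684/3145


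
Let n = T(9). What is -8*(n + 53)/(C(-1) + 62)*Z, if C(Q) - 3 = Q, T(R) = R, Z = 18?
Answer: -279/2 ≈ -139.50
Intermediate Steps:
C(Q) = 3 + Q
n = 9
-8*(n + 53)/(C(-1) + 62)*Z = -8*(9 + 53)/((3 - 1) + 62)*18 = -8*62/(2 + 62)*18 = -8*62/64*18 = -8*62*(1/64)*18 = -31*18/4 = -8*279/16 = -279/2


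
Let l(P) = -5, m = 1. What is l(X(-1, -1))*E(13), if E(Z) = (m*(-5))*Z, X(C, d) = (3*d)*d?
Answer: 325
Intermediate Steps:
X(C, d) = 3*d²
E(Z) = -5*Z (E(Z) = (1*(-5))*Z = -5*Z)
l(X(-1, -1))*E(13) = -(-25)*13 = -5*(-65) = 325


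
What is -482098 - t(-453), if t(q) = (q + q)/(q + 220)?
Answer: -112329740/233 ≈ -4.8210e+5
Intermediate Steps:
t(q) = 2*q/(220 + q) (t(q) = (2*q)/(220 + q) = 2*q/(220 + q))
-482098 - t(-453) = -482098 - 2*(-453)/(220 - 453) = -482098 - 2*(-453)/(-233) = -482098 - 2*(-453)*(-1)/233 = -482098 - 1*906/233 = -482098 - 906/233 = -112329740/233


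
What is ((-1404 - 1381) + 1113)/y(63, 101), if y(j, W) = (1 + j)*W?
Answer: -209/808 ≈ -0.25866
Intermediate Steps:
y(j, W) = W*(1 + j)
((-1404 - 1381) + 1113)/y(63, 101) = ((-1404 - 1381) + 1113)/((101*(1 + 63))) = (-2785 + 1113)/((101*64)) = -1672/6464 = -1672*1/6464 = -209/808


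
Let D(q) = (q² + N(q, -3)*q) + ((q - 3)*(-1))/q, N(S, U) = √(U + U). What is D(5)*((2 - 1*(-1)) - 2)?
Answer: 123/5 + 5*I*√6 ≈ 24.6 + 12.247*I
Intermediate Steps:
N(S, U) = √2*√U (N(S, U) = √(2*U) = √2*√U)
D(q) = q² + (3 - q)/q + I*q*√6 (D(q) = (q² + (√2*√(-3))*q) + ((q - 3)*(-1))/q = (q² + (√2*(I*√3))*q) + ((-3 + q)*(-1))/q = (q² + (I*√6)*q) + (3 - q)/q = (q² + I*q*√6) + (3 - q)/q = q² + (3 - q)/q + I*q*√6)
D(5)*((2 - 1*(-1)) - 2) = (-1 + 5² + 3/5 + I*5*√6)*((2 - 1*(-1)) - 2) = (-1 + 25 + 3*(⅕) + 5*I*√6)*((2 + 1) - 2) = (-1 + 25 + ⅗ + 5*I*√6)*(3 - 2) = (123/5 + 5*I*√6)*1 = 123/5 + 5*I*√6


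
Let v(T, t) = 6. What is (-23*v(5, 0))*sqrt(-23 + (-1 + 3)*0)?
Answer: -138*I*sqrt(23) ≈ -661.83*I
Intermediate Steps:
(-23*v(5, 0))*sqrt(-23 + (-1 + 3)*0) = (-23*6)*sqrt(-23 + (-1 + 3)*0) = -138*sqrt(-23 + 2*0) = -138*sqrt(-23 + 0) = -138*I*sqrt(23)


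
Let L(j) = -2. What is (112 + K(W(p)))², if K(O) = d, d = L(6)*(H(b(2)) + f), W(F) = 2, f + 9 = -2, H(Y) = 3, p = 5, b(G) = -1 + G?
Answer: 16384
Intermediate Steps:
f = -11 (f = -9 - 2 = -11)
d = 16 (d = -2*(3 - 11) = -2*(-8) = 16)
K(O) = 16
(112 + K(W(p)))² = (112 + 16)² = 128² = 16384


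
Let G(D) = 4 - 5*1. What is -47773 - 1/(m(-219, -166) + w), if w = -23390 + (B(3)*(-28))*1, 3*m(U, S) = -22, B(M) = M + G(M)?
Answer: -3361308277/70360 ≈ -47773.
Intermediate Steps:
G(D) = -1 (G(D) = 4 - 5 = -1)
B(M) = -1 + M (B(M) = M - 1 = -1 + M)
m(U, S) = -22/3 (m(U, S) = (⅓)*(-22) = -22/3)
w = -23446 (w = -23390 + ((-1 + 3)*(-28))*1 = -23390 + (2*(-28))*1 = -23390 - 56*1 = -23390 - 56 = -23446)
-47773 - 1/(m(-219, -166) + w) = -47773 - 1/(-22/3 - 23446) = -47773 - 1/(-70360/3) = -47773 - 1*(-3/70360) = -47773 + 3/70360 = -3361308277/70360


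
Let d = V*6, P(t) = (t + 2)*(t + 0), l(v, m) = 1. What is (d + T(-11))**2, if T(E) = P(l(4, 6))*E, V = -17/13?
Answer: 281961/169 ≈ 1668.4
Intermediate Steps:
V = -17/13 (V = -17*1/13 = -17/13 ≈ -1.3077)
P(t) = t*(2 + t) (P(t) = (2 + t)*t = t*(2 + t))
d = -102/13 (d = -17/13*6 = -102/13 ≈ -7.8462)
T(E) = 3*E (T(E) = (1*(2 + 1))*E = (1*3)*E = 3*E)
(d + T(-11))**2 = (-102/13 + 3*(-11))**2 = (-102/13 - 33)**2 = (-531/13)**2 = 281961/169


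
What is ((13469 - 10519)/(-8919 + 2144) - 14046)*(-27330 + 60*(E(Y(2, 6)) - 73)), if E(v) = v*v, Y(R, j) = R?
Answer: 119793198480/271 ≈ 4.4204e+8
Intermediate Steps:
E(v) = v**2
((13469 - 10519)/(-8919 + 2144) - 14046)*(-27330 + 60*(E(Y(2, 6)) - 73)) = ((13469 - 10519)/(-8919 + 2144) - 14046)*(-27330 + 60*(2**2 - 73)) = (2950/(-6775) - 14046)*(-27330 + 60*(4 - 73)) = (2950*(-1/6775) - 14046)*(-27330 + 60*(-69)) = (-118/271 - 14046)*(-27330 - 4140) = -3806584/271*(-31470) = 119793198480/271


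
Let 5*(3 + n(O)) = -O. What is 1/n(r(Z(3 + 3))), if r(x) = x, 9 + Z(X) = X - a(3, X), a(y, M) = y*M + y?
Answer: 5/9 ≈ 0.55556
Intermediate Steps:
a(y, M) = y + M*y (a(y, M) = M*y + y = y + M*y)
Z(X) = -12 - 2*X (Z(X) = -9 + (X - 3*(1 + X)) = -9 + (X - (3 + 3*X)) = -9 + (X + (-3 - 3*X)) = -9 + (-3 - 2*X) = -12 - 2*X)
n(O) = -3 - O/5 (n(O) = -3 + (-O)/5 = -3 - O/5)
1/n(r(Z(3 + 3))) = 1/(-3 - (-12 - 2*(3 + 3))/5) = 1/(-3 - (-12 - 2*6)/5) = 1/(-3 - (-12 - 12)/5) = 1/(-3 - ⅕*(-24)) = 1/(-3 + 24/5) = 1/(9/5) = 5/9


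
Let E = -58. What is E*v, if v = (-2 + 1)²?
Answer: -58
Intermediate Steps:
v = 1 (v = (-1)² = 1)
E*v = -58*1 = -58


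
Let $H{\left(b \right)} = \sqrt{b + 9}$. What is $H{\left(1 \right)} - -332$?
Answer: $332 + \sqrt{10} \approx 335.16$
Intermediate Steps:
$H{\left(b \right)} = \sqrt{9 + b}$
$H{\left(1 \right)} - -332 = \sqrt{9 + 1} - -332 = \sqrt{10} + 332 = 332 + \sqrt{10}$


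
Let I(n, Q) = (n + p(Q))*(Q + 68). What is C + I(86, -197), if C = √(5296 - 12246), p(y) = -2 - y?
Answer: -36249 + 5*I*√278 ≈ -36249.0 + 83.367*I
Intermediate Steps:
I(n, Q) = (68 + Q)*(-2 + n - Q) (I(n, Q) = (n + (-2 - Q))*(Q + 68) = (-2 + n - Q)*(68 + Q) = (68 + Q)*(-2 + n - Q))
C = 5*I*√278 (C = √(-6950) = 5*I*√278 ≈ 83.367*I)
C + I(86, -197) = 5*I*√278 + (-136 - 1*(-197)² - 70*(-197) + 68*86 - 197*86) = 5*I*√278 + (-136 - 1*38809 + 13790 + 5848 - 16942) = 5*I*√278 + (-136 - 38809 + 13790 + 5848 - 16942) = 5*I*√278 - 36249 = -36249 + 5*I*√278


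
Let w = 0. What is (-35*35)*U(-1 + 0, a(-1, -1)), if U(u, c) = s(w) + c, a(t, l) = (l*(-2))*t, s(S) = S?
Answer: 2450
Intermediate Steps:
a(t, l) = -2*l*t (a(t, l) = (-2*l)*t = -2*l*t)
U(u, c) = c (U(u, c) = 0 + c = c)
(-35*35)*U(-1 + 0, a(-1, -1)) = (-35*35)*(-2*(-1)*(-1)) = -1225*(-2) = 2450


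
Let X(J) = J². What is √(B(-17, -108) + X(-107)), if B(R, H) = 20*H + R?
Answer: 2*√2318 ≈ 96.291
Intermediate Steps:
B(R, H) = R + 20*H
√(B(-17, -108) + X(-107)) = √((-17 + 20*(-108)) + (-107)²) = √((-17 - 2160) + 11449) = √(-2177 + 11449) = √9272 = 2*√2318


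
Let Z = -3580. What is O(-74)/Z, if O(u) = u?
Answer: 37/1790 ≈ 0.020670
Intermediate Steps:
O(-74)/Z = -74/(-3580) = -74*(-1/3580) = 37/1790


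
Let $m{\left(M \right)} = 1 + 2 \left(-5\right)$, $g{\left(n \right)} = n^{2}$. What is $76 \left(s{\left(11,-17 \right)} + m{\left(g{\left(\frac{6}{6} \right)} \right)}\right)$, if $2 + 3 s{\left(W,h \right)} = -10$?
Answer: $-988$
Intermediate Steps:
$s{\left(W,h \right)} = -4$ ($s{\left(W,h \right)} = - \frac{2}{3} + \frac{1}{3} \left(-10\right) = - \frac{2}{3} - \frac{10}{3} = -4$)
$m{\left(M \right)} = -9$ ($m{\left(M \right)} = 1 - 10 = -9$)
$76 \left(s{\left(11,-17 \right)} + m{\left(g{\left(\frac{6}{6} \right)} \right)}\right) = 76 \left(-4 - 9\right) = 76 \left(-13\right) = -988$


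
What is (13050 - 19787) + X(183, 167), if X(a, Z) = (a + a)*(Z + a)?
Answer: 121363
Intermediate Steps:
X(a, Z) = 2*a*(Z + a) (X(a, Z) = (2*a)*(Z + a) = 2*a*(Z + a))
(13050 - 19787) + X(183, 167) = (13050 - 19787) + 2*183*(167 + 183) = -6737 + 2*183*350 = -6737 + 128100 = 121363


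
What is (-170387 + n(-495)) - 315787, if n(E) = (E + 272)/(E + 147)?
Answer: -169188329/348 ≈ -4.8617e+5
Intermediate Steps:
n(E) = (272 + E)/(147 + E)
(-170387 + n(-495)) - 315787 = (-170387 + (272 - 495)/(147 - 495)) - 315787 = (-170387 - 223/(-348)) - 315787 = (-170387 - 1/348*(-223)) - 315787 = (-170387 + 223/348) - 315787 = -59294453/348 - 315787 = -169188329/348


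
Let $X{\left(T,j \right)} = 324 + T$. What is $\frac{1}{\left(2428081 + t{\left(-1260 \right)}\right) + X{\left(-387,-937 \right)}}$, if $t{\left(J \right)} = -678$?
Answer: $\frac{1}{2427340} \approx 4.1197 \cdot 10^{-7}$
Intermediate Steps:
$\frac{1}{\left(2428081 + t{\left(-1260 \right)}\right) + X{\left(-387,-937 \right)}} = \frac{1}{\left(2428081 - 678\right) + \left(324 - 387\right)} = \frac{1}{2427403 - 63} = \frac{1}{2427340}$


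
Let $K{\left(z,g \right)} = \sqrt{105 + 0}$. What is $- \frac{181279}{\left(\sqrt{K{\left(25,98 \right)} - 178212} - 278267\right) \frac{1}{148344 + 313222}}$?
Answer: $\frac{83672222914}{278267 - i \sqrt{178212 - \sqrt{105}}} \approx 3.0069 \cdot 10^{5} + 456.16 i$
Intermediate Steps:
$K{\left(z,g \right)} = \sqrt{105}$
$- \frac{181279}{\left(\sqrt{K{\left(25,98 \right)} - 178212} - 278267\right) \frac{1}{148344 + 313222}} = - \frac{181279}{\left(\sqrt{\sqrt{105} - 178212} - 278267\right) \frac{1}{148344 + 313222}} = - \frac{181279}{\left(\sqrt{-178212 + \sqrt{105}} - 278267\right) \frac{1}{461566}} = - \frac{181279}{\left(-278267 + \sqrt{-178212 + \sqrt{105}}\right) \frac{1}{461566}} = - \frac{181279}{- \frac{278267}{461566} + \frac{\sqrt{-178212 + \sqrt{105}}}{461566}}$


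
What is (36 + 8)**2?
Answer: 1936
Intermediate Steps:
(36 + 8)**2 = 44**2 = 1936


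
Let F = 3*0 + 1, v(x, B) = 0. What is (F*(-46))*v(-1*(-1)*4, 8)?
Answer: 0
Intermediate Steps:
F = 1 (F = 0 + 1 = 1)
(F*(-46))*v(-1*(-1)*4, 8) = (1*(-46))*0 = -46*0 = 0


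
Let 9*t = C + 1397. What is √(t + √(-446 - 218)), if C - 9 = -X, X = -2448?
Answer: √(3854 + 18*I*√166)/3 ≈ 20.703 + 0.62233*I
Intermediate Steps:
C = 2457 (C = 9 - 1*(-2448) = 9 + 2448 = 2457)
t = 3854/9 (t = (2457 + 1397)/9 = (⅑)*3854 = 3854/9 ≈ 428.22)
√(t + √(-446 - 218)) = √(3854/9 + √(-446 - 218)) = √(3854/9 + √(-664)) = √(3854/9 + 2*I*√166)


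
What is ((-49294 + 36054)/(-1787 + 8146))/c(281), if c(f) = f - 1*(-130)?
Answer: -13240/2613549 ≈ -0.0050659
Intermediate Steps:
c(f) = 130 + f (c(f) = f + 130 = 130 + f)
((-49294 + 36054)/(-1787 + 8146))/c(281) = ((-49294 + 36054)/(-1787 + 8146))/(130 + 281) = -13240/6359/411 = -13240*1/6359*(1/411) = -13240/6359*1/411 = -13240/2613549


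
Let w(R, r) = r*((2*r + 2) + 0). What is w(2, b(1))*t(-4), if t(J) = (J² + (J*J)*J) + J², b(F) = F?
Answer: -128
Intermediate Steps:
w(R, r) = r*(2 + 2*r) (w(R, r) = r*((2 + 2*r) + 0) = r*(2 + 2*r))
t(J) = J³ + 2*J² (t(J) = (J² + J²*J) + J² = (J² + J³) + J² = J³ + 2*J²)
w(2, b(1))*t(-4) = (2*1*(1 + 1))*((-4)²*(2 - 4)) = (2*1*2)*(16*(-2)) = 4*(-32) = -128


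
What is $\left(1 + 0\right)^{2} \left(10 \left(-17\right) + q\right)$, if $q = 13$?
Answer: $-157$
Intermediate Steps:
$\left(1 + 0\right)^{2} \left(10 \left(-17\right) + q\right) = \left(1 + 0\right)^{2} \left(10 \left(-17\right) + 13\right) = 1^{2} \left(-170 + 13\right) = 1 \left(-157\right) = -157$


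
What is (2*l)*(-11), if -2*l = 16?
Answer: 176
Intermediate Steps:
l = -8 (l = -½*16 = -8)
(2*l)*(-11) = (2*(-8))*(-11) = -16*(-11) = 176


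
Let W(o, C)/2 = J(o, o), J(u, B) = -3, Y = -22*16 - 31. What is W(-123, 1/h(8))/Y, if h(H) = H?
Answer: 6/383 ≈ 0.015666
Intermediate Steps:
Y = -383 (Y = -352 - 31 = -383)
W(o, C) = -6 (W(o, C) = 2*(-3) = -6)
W(-123, 1/h(8))/Y = -6/(-383) = -6*(-1/383) = 6/383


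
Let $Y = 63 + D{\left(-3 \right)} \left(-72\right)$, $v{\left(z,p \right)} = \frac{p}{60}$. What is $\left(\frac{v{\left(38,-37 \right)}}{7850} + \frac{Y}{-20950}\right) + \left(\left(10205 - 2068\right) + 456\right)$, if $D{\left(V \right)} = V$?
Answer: $\frac{1695817313317}{197349000} \approx 8593.0$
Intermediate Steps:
$v{\left(z,p \right)} = \frac{p}{60}$ ($v{\left(z,p \right)} = p \frac{1}{60} = \frac{p}{60}$)
$Y = 279$ ($Y = 63 - -216 = 63 + 216 = 279$)
$\left(\frac{v{\left(38,-37 \right)}}{7850} + \frac{Y}{-20950}\right) + \left(\left(10205 - 2068\right) + 456\right) = \left(\frac{\frac{1}{60} \left(-37\right)}{7850} + \frac{279}{-20950}\right) + \left(\left(10205 - 2068\right) + 456\right) = \left(\left(- \frac{37}{60}\right) \frac{1}{7850} + 279 \left(- \frac{1}{20950}\right)\right) + \left(8137 + 456\right) = \left(- \frac{37}{471000} - \frac{279}{20950}\right) + 8593 = - \frac{2643683}{197349000} + 8593 = \frac{1695817313317}{197349000}$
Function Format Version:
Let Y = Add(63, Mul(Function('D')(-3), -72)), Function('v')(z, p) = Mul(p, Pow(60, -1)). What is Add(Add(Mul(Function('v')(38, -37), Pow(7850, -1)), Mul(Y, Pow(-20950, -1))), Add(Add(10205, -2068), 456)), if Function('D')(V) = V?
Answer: Rational(1695817313317, 197349000) ≈ 8593.0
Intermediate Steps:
Function('v')(z, p) = Mul(Rational(1, 60), p) (Function('v')(z, p) = Mul(p, Rational(1, 60)) = Mul(Rational(1, 60), p))
Y = 279 (Y = Add(63, Mul(-3, -72)) = Add(63, 216) = 279)
Add(Add(Mul(Function('v')(38, -37), Pow(7850, -1)), Mul(Y, Pow(-20950, -1))), Add(Add(10205, -2068), 456)) = Add(Add(Mul(Mul(Rational(1, 60), -37), Pow(7850, -1)), Mul(279, Pow(-20950, -1))), Add(Add(10205, -2068), 456)) = Add(Add(Mul(Rational(-37, 60), Rational(1, 7850)), Mul(279, Rational(-1, 20950))), Add(8137, 456)) = Add(Add(Rational(-37, 471000), Rational(-279, 20950)), 8593) = Add(Rational(-2643683, 197349000), 8593) = Rational(1695817313317, 197349000)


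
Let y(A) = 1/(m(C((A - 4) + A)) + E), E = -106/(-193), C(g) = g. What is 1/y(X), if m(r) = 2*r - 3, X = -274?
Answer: -213545/193 ≈ -1106.5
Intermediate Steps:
E = 106/193 (E = -106*(-1/193) = 106/193 ≈ 0.54922)
m(r) = -3 + 2*r
y(A) = 1/(-2017/193 + 4*A) (y(A) = 1/((-3 + 2*((A - 4) + A)) + 106/193) = 1/((-3 + 2*((-4 + A) + A)) + 106/193) = 1/((-3 + 2*(-4 + 2*A)) + 106/193) = 1/((-3 + (-8 + 4*A)) + 106/193) = 1/((-11 + 4*A) + 106/193) = 1/(-2017/193 + 4*A))
1/y(X) = 1/(193/(-2017 + 772*(-274))) = 1/(193/(-2017 - 211528)) = 1/(193/(-213545)) = 1/(193*(-1/213545)) = 1/(-193/213545) = -213545/193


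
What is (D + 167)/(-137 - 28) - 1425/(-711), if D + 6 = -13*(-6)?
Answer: 7244/13035 ≈ 0.55573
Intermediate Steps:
D = 72 (D = -6 - 13*(-6) = -6 + 78 = 72)
(D + 167)/(-137 - 28) - 1425/(-711) = (72 + 167)/(-137 - 28) - 1425/(-711) = 239/(-165) - 1/711*(-1425) = 239*(-1/165) + 475/237 = -239/165 + 475/237 = 7244/13035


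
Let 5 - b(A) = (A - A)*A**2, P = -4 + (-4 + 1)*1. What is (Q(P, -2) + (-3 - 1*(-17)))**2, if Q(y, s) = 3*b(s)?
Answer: 841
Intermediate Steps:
P = -7 (P = -4 - 3*1 = -4 - 3 = -7)
b(A) = 5 (b(A) = 5 - (A - A)*A**2 = 5 - 0*A**2 = 5 - 1*0 = 5 + 0 = 5)
Q(y, s) = 15 (Q(y, s) = 3*5 = 15)
(Q(P, -2) + (-3 - 1*(-17)))**2 = (15 + (-3 - 1*(-17)))**2 = (15 + (-3 + 17))**2 = (15 + 14)**2 = 29**2 = 841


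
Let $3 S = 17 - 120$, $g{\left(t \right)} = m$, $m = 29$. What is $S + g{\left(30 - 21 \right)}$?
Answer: $- \frac{16}{3} \approx -5.3333$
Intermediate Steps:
$g{\left(t \right)} = 29$
$S = - \frac{103}{3}$ ($S = \frac{17 - 120}{3} = \frac{1}{3} \left(-103\right) = - \frac{103}{3} \approx -34.333$)
$S + g{\left(30 - 21 \right)} = - \frac{103}{3} + 29 = - \frac{16}{3}$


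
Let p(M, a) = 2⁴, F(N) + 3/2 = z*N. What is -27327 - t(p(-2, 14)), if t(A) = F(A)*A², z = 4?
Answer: -43327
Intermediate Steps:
F(N) = -3/2 + 4*N
p(M, a) = 16
t(A) = A²*(-3/2 + 4*A) (t(A) = (-3/2 + 4*A)*A² = A²*(-3/2 + 4*A))
-27327 - t(p(-2, 14)) = -27327 - 16²*(-3 + 8*16)/2 = -27327 - 256*(-3 + 128)/2 = -27327 - 256*125/2 = -27327 - 1*16000 = -27327 - 16000 = -43327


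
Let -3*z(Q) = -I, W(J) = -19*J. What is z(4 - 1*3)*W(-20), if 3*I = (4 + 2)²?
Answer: 1520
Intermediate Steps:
I = 12 (I = (4 + 2)²/3 = (⅓)*6² = (⅓)*36 = 12)
z(Q) = 4 (z(Q) = -(-1)*12/3 = -⅓*(-12) = 4)
z(4 - 1*3)*W(-20) = 4*(-19*(-20)) = 4*380 = 1520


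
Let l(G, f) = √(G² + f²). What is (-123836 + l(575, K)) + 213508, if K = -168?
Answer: 89672 + √358849 ≈ 90271.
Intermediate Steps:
(-123836 + l(575, K)) + 213508 = (-123836 + √(575² + (-168)²)) + 213508 = (-123836 + √(330625 + 28224)) + 213508 = (-123836 + √358849) + 213508 = 89672 + √358849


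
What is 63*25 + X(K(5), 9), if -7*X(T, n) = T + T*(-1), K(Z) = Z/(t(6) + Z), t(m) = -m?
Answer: 1575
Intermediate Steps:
K(Z) = Z/(-6 + Z) (K(Z) = Z/(-1*6 + Z) = Z/(-6 + Z))
X(T, n) = 0 (X(T, n) = -(T + T*(-1))/7 = -(T - T)/7 = -⅐*0 = 0)
63*25 + X(K(5), 9) = 63*25 + 0 = 1575 + 0 = 1575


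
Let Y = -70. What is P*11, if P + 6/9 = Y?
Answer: -2332/3 ≈ -777.33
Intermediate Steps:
P = -212/3 (P = -⅔ - 70 = -212/3 ≈ -70.667)
P*11 = -212/3*11 = -2332/3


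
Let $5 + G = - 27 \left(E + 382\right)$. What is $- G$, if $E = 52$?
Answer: $11723$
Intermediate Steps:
$G = -11723$ ($G = -5 - 27 \left(52 + 382\right) = -5 - 11718 = -11723$)
$- G = \left(-1\right) \left(-11723\right) = 11723$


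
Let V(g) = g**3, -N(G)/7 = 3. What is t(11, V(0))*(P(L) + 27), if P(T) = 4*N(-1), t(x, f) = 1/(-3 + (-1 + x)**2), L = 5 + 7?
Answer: -57/97 ≈ -0.58763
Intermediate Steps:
L = 12
N(G) = -21 (N(G) = -7*3 = -21)
P(T) = -84 (P(T) = 4*(-21) = -84)
t(11, V(0))*(P(L) + 27) = (-84 + 27)/(-3 + (-1 + 11)**2) = -57/(-3 + 10**2) = -57/(-3 + 100) = -57/97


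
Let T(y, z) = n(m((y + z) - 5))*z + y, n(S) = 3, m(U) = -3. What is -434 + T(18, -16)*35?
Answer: -1484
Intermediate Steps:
T(y, z) = y + 3*z (T(y, z) = 3*z + y = y + 3*z)
-434 + T(18, -16)*35 = -434 + (18 + 3*(-16))*35 = -434 + (18 - 48)*35 = -434 - 30*35 = -434 - 1050 = -1484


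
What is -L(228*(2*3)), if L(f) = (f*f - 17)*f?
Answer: -2560084776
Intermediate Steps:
L(f) = f*(-17 + f**2) (L(f) = (f**2 - 17)*f = (-17 + f**2)*f = f*(-17 + f**2))
-L(228*(2*3)) = -228*(2*3)*(-17 + (228*(2*3))**2) = -228*6*(-17 + (228*6)**2) = -1368*(-17 + 1368**2) = -1368*(-17 + 1871424) = -1368*1871407 = -1*2560084776 = -2560084776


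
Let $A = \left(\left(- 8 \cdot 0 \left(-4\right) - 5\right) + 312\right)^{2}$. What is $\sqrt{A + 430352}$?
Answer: $3 \sqrt{58289} \approx 724.29$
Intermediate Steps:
$A = 94249$ ($A = \left(\left(\left(-8\right) 0 - 5\right) + 312\right)^{2} = \left(\left(0 - 5\right) + 312\right)^{2} = \left(-5 + 312\right)^{2} = 307^{2} = 94249$)
$\sqrt{A + 430352} = \sqrt{94249 + 430352} = \sqrt{524601} = 3 \sqrt{58289}$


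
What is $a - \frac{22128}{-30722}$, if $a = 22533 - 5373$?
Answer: $\frac{263605824}{15361} \approx 17161.0$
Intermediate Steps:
$a = 17160$
$a - \frac{22128}{-30722} = 17160 - \frac{22128}{-30722} = 17160 - 22128 \left(- \frac{1}{30722}\right) = 17160 - - \frac{11064}{15361} = 17160 + \frac{11064}{15361} = \frac{263605824}{15361}$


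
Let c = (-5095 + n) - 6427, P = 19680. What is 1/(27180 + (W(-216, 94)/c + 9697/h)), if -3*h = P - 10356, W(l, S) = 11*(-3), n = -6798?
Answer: 14234640/386853128581 ≈ 3.6796e-5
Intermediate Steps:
c = -18320 (c = (-5095 - 6798) - 6427 = -11893 - 6427 = -18320)
W(l, S) = -33
h = -3108 (h = -(19680 - 10356)/3 = -⅓*9324 = -3108)
1/(27180 + (W(-216, 94)/c + 9697/h)) = 1/(27180 + (-33/(-18320) + 9697/(-3108))) = 1/(27180 + (-33*(-1/18320) + 9697*(-1/3108))) = 1/(27180 + (33/18320 - 9697/3108)) = 1/(27180 - 44386619/14234640) = 1/(386853128581/14234640) = 14234640/386853128581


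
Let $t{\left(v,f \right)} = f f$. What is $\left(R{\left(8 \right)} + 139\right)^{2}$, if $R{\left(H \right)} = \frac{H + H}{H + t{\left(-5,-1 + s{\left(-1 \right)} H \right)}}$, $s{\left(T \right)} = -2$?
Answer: $\frac{1705607401}{88209} \approx 19336.0$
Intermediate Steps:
$t{\left(v,f \right)} = f^{2}$
$R{\left(H \right)} = \frac{2 H}{H + \left(-1 - 2 H\right)^{2}}$ ($R{\left(H \right)} = \frac{H + H}{H + \left(-1 - 2 H\right)^{2}} = \frac{2 H}{H + \left(-1 - 2 H\right)^{2}}$)
$\left(R{\left(8 \right)} + 139\right)^{2} = \left(2 \cdot 8 \frac{1}{8 + \left(1 + 2 \cdot 8\right)^{2}} + 139\right)^{2} = \left(2 \cdot 8 \frac{1}{8 + \left(1 + 16\right)^{2}} + 139\right)^{2} = \left(2 \cdot 8 \frac{1}{8 + 17^{2}} + 139\right)^{2} = \left(2 \cdot 8 \frac{1}{8 + 289} + 139\right)^{2} = \left(2 \cdot 8 \cdot \frac{1}{297} + 139\right)^{2} = \left(\frac{16}{297} + 139\right)^{2} = \left(\frac{41299}{297}\right)^{2} = \frac{1705607401}{88209}$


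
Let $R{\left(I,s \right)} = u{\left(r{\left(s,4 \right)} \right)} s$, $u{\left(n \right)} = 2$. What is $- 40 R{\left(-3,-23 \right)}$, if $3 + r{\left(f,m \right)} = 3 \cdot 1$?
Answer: $1840$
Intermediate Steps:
$r{\left(f,m \right)} = 0$ ($r{\left(f,m \right)} = -3 + 3 \cdot 1 = -3 + 3 = 0$)
$R{\left(I,s \right)} = 2 s$
$- 40 R{\left(-3,-23 \right)} = - 40 \cdot 2 \left(-23\right) = \left(-40\right) \left(-46\right) = 1840$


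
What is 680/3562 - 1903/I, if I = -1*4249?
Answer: 4833903/7567469 ≈ 0.63877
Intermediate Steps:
I = -4249
680/3562 - 1903/I = 680/3562 - 1903/(-4249) = 680*(1/3562) - 1903*(-1/4249) = 340/1781 + 1903/4249 = 4833903/7567469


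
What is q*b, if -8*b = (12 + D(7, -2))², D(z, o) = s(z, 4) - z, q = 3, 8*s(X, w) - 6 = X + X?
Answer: -675/32 ≈ -21.094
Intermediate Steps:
s(X, w) = ¾ + X/4 (s(X, w) = ¾ + (X + X)/8 = ¾ + (2*X)/8 = ¾ + X/4)
D(z, o) = ¾ - 3*z/4 (D(z, o) = (¾ + z/4) - z = ¾ - 3*z/4)
b = -225/32 (b = -(12 + (¾ - ¾*7))²/8 = -(12 + (¾ - 21/4))²/8 = -(12 - 9/2)²/8 = -(15/2)²/8 = -⅛*225/4 = -225/32 ≈ -7.0313)
q*b = 3*(-225/32) = -675/32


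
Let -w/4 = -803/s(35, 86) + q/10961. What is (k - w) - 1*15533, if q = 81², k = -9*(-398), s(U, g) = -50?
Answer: -3256613309/274025 ≈ -11884.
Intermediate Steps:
k = 3582
q = 6561
w = -18259466/274025 (w = -4*(-803/(-50) + 6561/10961) = -4*(-803*(-1/50) + 6561*(1/10961)) = -4*(803/50 + 6561/10961) = -4*9129733/548050 = -18259466/274025 ≈ -66.634)
(k - w) - 1*15533 = (3582 - 1*(-18259466/274025)) - 1*15533 = (3582 + 18259466/274025) - 15533 = 999817016/274025 - 15533 = -3256613309/274025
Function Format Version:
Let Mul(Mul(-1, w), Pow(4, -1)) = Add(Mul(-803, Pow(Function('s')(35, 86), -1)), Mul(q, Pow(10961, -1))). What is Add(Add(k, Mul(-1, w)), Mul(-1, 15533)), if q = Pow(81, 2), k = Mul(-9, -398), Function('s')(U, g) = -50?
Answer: Rational(-3256613309, 274025) ≈ -11884.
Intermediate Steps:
k = 3582
q = 6561
w = Rational(-18259466, 274025) (w = Mul(-4, Add(Mul(-803, Pow(-50, -1)), Mul(6561, Pow(10961, -1)))) = Mul(-4, Add(Mul(-803, Rational(-1, 50)), Mul(6561, Rational(1, 10961)))) = Mul(-4, Add(Rational(803, 50), Rational(6561, 10961))) = Mul(-4, Rational(9129733, 548050)) = Rational(-18259466, 274025) ≈ -66.634)
Add(Add(k, Mul(-1, w)), Mul(-1, 15533)) = Add(Add(3582, Mul(-1, Rational(-18259466, 274025))), Mul(-1, 15533)) = Add(Add(3582, Rational(18259466, 274025)), -15533) = Add(Rational(999817016, 274025), -15533) = Rational(-3256613309, 274025)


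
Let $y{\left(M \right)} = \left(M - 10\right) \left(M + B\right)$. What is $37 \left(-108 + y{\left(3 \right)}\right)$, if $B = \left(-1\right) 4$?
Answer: $-3737$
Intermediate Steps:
$B = -4$
$y{\left(M \right)} = \left(-10 + M\right) \left(-4 + M\right)$ ($y{\left(M \right)} = \left(M - 10\right) \left(M - 4\right) = \left(-10 + M\right) \left(-4 + M\right)$)
$37 \left(-108 + y{\left(3 \right)}\right) = 37 \left(-108 + \left(40 + 3^{2} - 42\right)\right) = 37 \left(-108 + \left(40 + 9 - 42\right)\right) = 37 \left(-108 + 7\right) = 37 \left(-101\right) = -3737$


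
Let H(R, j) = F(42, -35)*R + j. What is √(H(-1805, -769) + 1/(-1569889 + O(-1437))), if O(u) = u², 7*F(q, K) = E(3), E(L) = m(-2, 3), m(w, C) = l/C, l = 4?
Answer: I*√30071160992065830/5198340 ≈ 33.359*I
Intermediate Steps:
m(w, C) = 4/C
E(L) = 4/3
F(q, K) = 4/21 (F(q, K) = (⅐)*(4/3) = 4/21)
H(R, j) = j + 4*R/21 (H(R, j) = 4*R/21 + j = j + 4*R/21)
√(H(-1805, -769) + 1/(-1569889 + O(-1437))) = √((-769 + (4/21)*(-1805)) + 1/(-1569889 + (-1437)²)) = √((-769 - 7220/21) + 1/(-1569889 + 2064969)) = √(-23369/21 + 1/495080) = √(-11569524499/10396680) = I*√30071160992065830/5198340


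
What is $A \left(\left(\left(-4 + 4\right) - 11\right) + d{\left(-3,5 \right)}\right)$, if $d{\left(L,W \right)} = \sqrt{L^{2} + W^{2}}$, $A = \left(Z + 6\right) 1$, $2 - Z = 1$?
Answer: $-77 + 7 \sqrt{34} \approx -36.183$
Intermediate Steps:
$Z = 1$ ($Z = 2 - 1 = 1$)
$A = 7$ ($A = \left(1 + 6\right) 1 = 7 \cdot 1 = 7$)
$A \left(\left(\left(-4 + 4\right) - 11\right) + d{\left(-3,5 \right)}\right) = 7 \left(\left(\left(-4 + 4\right) - 11\right) + \sqrt{\left(-3\right)^{2} + 5^{2}}\right) = 7 \left(\left(0 - 11\right) + \sqrt{9 + 25}\right) = 7 \left(-11 + \sqrt{34}\right) = -77 + 7 \sqrt{34}$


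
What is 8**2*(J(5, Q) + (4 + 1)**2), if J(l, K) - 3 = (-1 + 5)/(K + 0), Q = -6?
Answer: 5248/3 ≈ 1749.3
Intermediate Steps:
J(l, K) = 3 + 4/K (J(l, K) = 3 + (-1 + 5)/(K + 0) = 3 + 4/K)
8**2*(J(5, Q) + (4 + 1)**2) = 8**2*((3 + 4/(-6)) + (4 + 1)**2) = 64*((3 + 4*(-1/6)) + 5**2) = 64*((3 - 2/3) + 25) = 64*(7/3 + 25) = 64*(82/3) = 5248/3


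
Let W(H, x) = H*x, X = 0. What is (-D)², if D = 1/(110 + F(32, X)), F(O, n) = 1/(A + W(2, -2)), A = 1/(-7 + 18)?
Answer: 1849/22268961 ≈ 8.3030e-5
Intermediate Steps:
A = 1/11 ≈ 0.090909
F(O, n) = -11/43 (F(O, n) = 1/(1/11 + 2*(-2)) = 1/(1/11 - 4) = 1/(-43/11) = -11/43)
D = 43/4719 (D = 1/(110 - 11/43) = 1/(4719/43) = 43/4719 ≈ 0.0091121)
(-D)² = (-1*43/4719)² = (-43/4719)² = 1849/22268961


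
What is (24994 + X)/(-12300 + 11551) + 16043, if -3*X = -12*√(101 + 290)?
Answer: 11991213/749 - 4*√391/749 ≈ 16010.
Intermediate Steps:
X = 4*√391 (X = -(-4)*√(101 + 290) = -(-4)*√391 = 4*√391 ≈ 79.095)
(24994 + X)/(-12300 + 11551) + 16043 = (24994 + 4*√391)/(-12300 + 11551) + 16043 = (24994 + 4*√391)/(-749) + 16043 = (24994 + 4*√391)*(-1/749) + 16043 = (-24994/749 - 4*√391/749) + 16043 = 11991213/749 - 4*√391/749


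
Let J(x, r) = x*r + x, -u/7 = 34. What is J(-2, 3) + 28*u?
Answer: -6672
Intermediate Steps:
u = -238 (u = -7*34 = -238)
J(x, r) = x + r*x (J(x, r) = r*x + x = x + r*x)
J(-2, 3) + 28*u = -2*(1 + 3) + 28*(-238) = -2*4 - 6664 = -8 - 6664 = -6672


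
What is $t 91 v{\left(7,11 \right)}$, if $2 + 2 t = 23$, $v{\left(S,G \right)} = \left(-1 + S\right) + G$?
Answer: $\frac{32487}{2} \approx 16244.0$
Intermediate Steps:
$v{\left(S,G \right)} = -1 + G + S$
$t = \frac{21}{2}$ ($t = -1 + \frac{1}{2} \cdot 23 = -1 + \frac{23}{2} = \frac{21}{2} \approx 10.5$)
$t 91 v{\left(7,11 \right)} = \frac{21}{2} \cdot 91 \left(-1 + 11 + 7\right) = \frac{1911}{2} \cdot 17 = \frac{32487}{2}$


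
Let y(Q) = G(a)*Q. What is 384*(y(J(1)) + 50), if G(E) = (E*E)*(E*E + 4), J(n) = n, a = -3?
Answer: 64128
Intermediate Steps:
G(E) = E**2*(4 + E**2) (G(E) = E**2*(E**2 + 4) = E**2*(4 + E**2))
y(Q) = 117*Q (y(Q) = ((-3)**2*(4 + (-3)**2))*Q = (9*(4 + 9))*Q = (9*13)*Q = 117*Q)
384*(y(J(1)) + 50) = 384*(117*1 + 50) = 384*(117 + 50) = 384*167 = 64128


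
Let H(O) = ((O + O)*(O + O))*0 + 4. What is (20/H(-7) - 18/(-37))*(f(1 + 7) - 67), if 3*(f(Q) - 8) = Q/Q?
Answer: -35728/111 ≈ -321.87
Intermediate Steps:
H(O) = 4 (H(O) = ((2*O)*(2*O))*0 + 4 = (4*O²)*0 + 4 = 0 + 4 = 4)
f(Q) = 25/3 (f(Q) = 8 + (Q/Q)/3 = 8 + (⅓)*1 = 8 + ⅓ = 25/3)
(20/H(-7) - 18/(-37))*(f(1 + 7) - 67) = (20/4 - 18/(-37))*(25/3 - 67) = (20*(¼) - 18*(-1/37))*(-176/3) = (5 + 18/37)*(-176/3) = (203/37)*(-176/3) = -35728/111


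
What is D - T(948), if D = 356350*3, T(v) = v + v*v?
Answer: 169398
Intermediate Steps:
T(v) = v + v²
D = 1069050
D - T(948) = 1069050 - 948*(1 + 948) = 1069050 - 948*949 = 1069050 - 1*899652 = 1069050 - 899652 = 169398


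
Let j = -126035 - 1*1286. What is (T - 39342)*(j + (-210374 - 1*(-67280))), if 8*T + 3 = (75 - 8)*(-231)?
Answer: 11161919955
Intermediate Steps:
T = -1935 (T = -3/8 + ((75 - 8)*(-231))/8 = -3/8 + (67*(-231))/8 = -3/8 + (1/8)*(-15477) = -3/8 - 15477/8 = -1935)
j = -127321 (j = -126035 - 1286 = -127321)
(T - 39342)*(j + (-210374 - 1*(-67280))) = (-1935 - 39342)*(-127321 + (-210374 - 1*(-67280))) = -41277*(-127321 + (-210374 + 67280)) = -41277*(-127321 - 143094) = -41277*(-270415) = 11161919955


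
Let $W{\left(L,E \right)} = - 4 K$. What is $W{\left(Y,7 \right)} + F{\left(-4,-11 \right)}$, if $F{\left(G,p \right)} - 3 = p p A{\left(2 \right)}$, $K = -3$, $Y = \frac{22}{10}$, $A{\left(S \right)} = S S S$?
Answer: $983$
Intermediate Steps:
$A{\left(S \right)} = S^{3}$ ($A{\left(S \right)} = S^{2} S = S^{3}$)
$Y = \frac{11}{5}$ ($Y = 22 \cdot \frac{1}{10} = \frac{11}{5} \approx 2.2$)
$W{\left(L,E \right)} = 12$ ($W{\left(L,E \right)} = \left(-4\right) \left(-3\right) = 12$)
$F{\left(G,p \right)} = 3 + 8 p^{2}$ ($F{\left(G,p \right)} = 3 + p p 2^{3} = 3 + p^{2} \cdot 8 = 3 + 8 p^{2}$)
$W{\left(Y,7 \right)} + F{\left(-4,-11 \right)} = 12 + \left(3 + 8 \left(-11\right)^{2}\right) = 12 + \left(3 + 8 \cdot 121\right) = 12 + \left(3 + 968\right) = 12 + 971 = 983$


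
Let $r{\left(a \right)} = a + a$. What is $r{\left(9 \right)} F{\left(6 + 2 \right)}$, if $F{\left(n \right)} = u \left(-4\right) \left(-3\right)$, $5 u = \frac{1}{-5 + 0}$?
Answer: $- \frac{216}{25} \approx -8.64$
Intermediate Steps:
$u = - \frac{1}{25}$ ($u = \frac{1}{5 \left(-5 + 0\right)} = \frac{1}{5 \left(-5\right)} = \frac{1}{5} \left(- \frac{1}{5}\right) = - \frac{1}{25} \approx -0.04$)
$r{\left(a \right)} = 2 a$
$F{\left(n \right)} = - \frac{12}{25}$ ($F{\left(n \right)} = \left(- \frac{1}{25}\right) \left(-4\right) \left(-3\right) = \frac{4}{25} \left(-3\right) = - \frac{12}{25}$)
$r{\left(9 \right)} F{\left(6 + 2 \right)} = 2 \cdot 9 \left(- \frac{12}{25}\right) = 18 \left(- \frac{12}{25}\right) = - \frac{216}{25}$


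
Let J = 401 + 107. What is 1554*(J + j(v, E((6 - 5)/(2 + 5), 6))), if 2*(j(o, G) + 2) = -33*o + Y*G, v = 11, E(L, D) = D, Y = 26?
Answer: 625485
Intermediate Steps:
J = 508
j(o, G) = -2 + 13*G - 33*o/2 (j(o, G) = -2 + (-33*o + 26*G)/2 = -2 + (13*G - 33*o/2) = -2 + 13*G - 33*o/2)
1554*(J + j(v, E((6 - 5)/(2 + 5), 6))) = 1554*(508 + (-2 + 13*6 - 33/2*11)) = 1554*(508 + (-2 + 78 - 363/2)) = 1554*(508 - 211/2) = 1554*(805/2) = 625485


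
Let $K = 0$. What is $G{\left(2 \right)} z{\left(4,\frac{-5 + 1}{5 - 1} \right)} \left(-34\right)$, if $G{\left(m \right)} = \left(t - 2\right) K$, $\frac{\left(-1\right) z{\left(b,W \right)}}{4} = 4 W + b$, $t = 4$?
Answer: $0$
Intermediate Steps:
$z{\left(b,W \right)} = - 16 W - 4 b$ ($z{\left(b,W \right)} = - 4 \left(4 W + b\right) = - 4 \left(b + 4 W\right) = - 16 W - 4 b$)
$G{\left(m \right)} = 0$ ($G{\left(m \right)} = \left(4 - 2\right) 0 = 2 \cdot 0 = 0$)
$G{\left(2 \right)} z{\left(4,\frac{-5 + 1}{5 - 1} \right)} \left(-34\right) = 0 \left(- 16 \frac{-5 + 1}{5 - 1} - 16\right) \left(-34\right) = 0 \left(- 16 \left(- \frac{4}{4}\right) - 16\right) \left(-34\right) = 0 \left(- 16 \left(\left(-4\right) \frac{1}{4}\right) - 16\right) \left(-34\right) = 0 \left(\left(-16\right) \left(-1\right) - 16\right) \left(-34\right) = 0 \left(16 - 16\right) \left(-34\right) = 0 \cdot 0 \left(-34\right) = 0 \left(-34\right) = 0$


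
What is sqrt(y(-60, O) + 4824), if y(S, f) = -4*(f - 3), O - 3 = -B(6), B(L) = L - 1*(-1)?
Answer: 2*sqrt(1213) ≈ 69.656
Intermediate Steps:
B(L) = 1 + L (B(L) = L + 1 = 1 + L)
O = -4 (O = 3 - (1 + 6) = 3 - 1*7 = 3 - 7 = -4)
y(S, f) = 12 - 4*f (y(S, f) = -4*(-3 + f) = 12 - 4*f)
sqrt(y(-60, O) + 4824) = sqrt((12 - 4*(-4)) + 4824) = sqrt((12 + 16) + 4824) = sqrt(28 + 4824) = sqrt(4852) = 2*sqrt(1213)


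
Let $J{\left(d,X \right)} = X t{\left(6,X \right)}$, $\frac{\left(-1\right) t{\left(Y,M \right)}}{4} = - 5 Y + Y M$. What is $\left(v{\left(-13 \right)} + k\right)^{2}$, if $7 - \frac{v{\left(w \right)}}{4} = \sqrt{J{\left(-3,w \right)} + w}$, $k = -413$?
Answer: $58161 + 3080 i \sqrt{5629} \approx 58161.0 + 2.3108 \cdot 10^{5} i$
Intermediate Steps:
$t{\left(Y,M \right)} = 20 Y - 4 M Y$ ($t{\left(Y,M \right)} = - 4 \left(- 5 Y + Y M\right) = - 4 \left(- 5 Y + M Y\right) = 20 Y - 4 M Y$)
$J{\left(d,X \right)} = X \left(120 - 24 X\right)$ ($J{\left(d,X \right)} = X 4 \cdot 6 \left(5 - X\right) = X \left(120 - 24 X\right)$)
$v{\left(w \right)} = 28 - 4 \sqrt{w + 24 w \left(5 - w\right)}$ ($v{\left(w \right)} = 28 - 4 \sqrt{24 w \left(5 - w\right) + w} = 28 - 4 \sqrt{w + 24 w \left(5 - w\right)}$)
$\left(v{\left(-13 \right)} + k\right)^{2} = \left(\left(28 - 4 \sqrt{\left(-1\right) \left(-13\right) \left(-121 + 24 \left(-13\right)\right)}\right) - 413\right)^{2} = \left(\left(28 - 4 \sqrt{\left(-1\right) \left(-13\right) \left(-121 - 312\right)}\right) - 413\right)^{2} = \left(\left(28 - 4 \sqrt{\left(-1\right) \left(-13\right) \left(-433\right)}\right) - 413\right)^{2} = \left(\left(28 - 4 \sqrt{-5629}\right) - 413\right)^{2} = \left(\left(28 - 4 i \sqrt{5629}\right) - 413\right)^{2} = \left(-385 - 4 i \sqrt{5629}\right)^{2}$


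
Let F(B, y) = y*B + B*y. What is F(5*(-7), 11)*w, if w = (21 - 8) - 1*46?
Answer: 25410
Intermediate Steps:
w = -33 (w = 13 - 46 = -33)
F(B, y) = 2*B*y (F(B, y) = B*y + B*y = 2*B*y)
F(5*(-7), 11)*w = (2*(5*(-7))*11)*(-33) = (2*(-35)*11)*(-33) = -770*(-33) = 25410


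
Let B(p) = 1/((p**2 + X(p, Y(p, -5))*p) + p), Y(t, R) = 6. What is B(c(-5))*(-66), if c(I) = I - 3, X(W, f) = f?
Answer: -33/4 ≈ -8.2500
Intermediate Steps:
c(I) = -3 + I
B(p) = 1/(p**2 + 7*p) (B(p) = 1/((p**2 + 6*p) + p) = 1/(p**2 + 7*p))
B(c(-5))*(-66) = (1/((-3 - 5)*(7 + (-3 - 5))))*(-66) = (1/((-8)*(7 - 8)))*(-66) = -1/8/(-1)*(-66) = -1/8*(-1)*(-66) = (1/8)*(-66) = -33/4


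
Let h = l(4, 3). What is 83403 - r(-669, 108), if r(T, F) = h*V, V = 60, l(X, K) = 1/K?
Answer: 83383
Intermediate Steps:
h = ⅓ (h = 1/3 = ⅓ ≈ 0.33333)
r(T, F) = 20 (r(T, F) = (⅓)*60 = 20)
83403 - r(-669, 108) = 83403 - 1*20 = 83403 - 20 = 83383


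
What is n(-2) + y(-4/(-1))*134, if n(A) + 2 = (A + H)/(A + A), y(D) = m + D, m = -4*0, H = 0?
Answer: 1069/2 ≈ 534.50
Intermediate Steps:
m = 0
y(D) = D (y(D) = 0 + D = D)
n(A) = -3/2 (n(A) = -2 + (A + 0)/(A + A) = -2 + A/((2*A)) = -2 + A*(1/(2*A)) = -2 + ½ = -3/2)
n(-2) + y(-4/(-1))*134 = -3/2 - 4/(-1)*134 = -3/2 - 4*(-1)*134 = -3/2 + 4*134 = -3/2 + 536 = 1069/2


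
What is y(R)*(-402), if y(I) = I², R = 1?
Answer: -402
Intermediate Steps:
y(R)*(-402) = 1²*(-402) = 1*(-402) = -402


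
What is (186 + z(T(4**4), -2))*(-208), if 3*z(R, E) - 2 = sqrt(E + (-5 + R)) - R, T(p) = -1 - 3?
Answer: -39104 - 208*I*sqrt(11)/3 ≈ -39104.0 - 229.95*I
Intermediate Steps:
T(p) = -4
z(R, E) = 2/3 - R/3 + sqrt(-5 + E + R)/3 (z(R, E) = 2/3 + (sqrt(E + (-5 + R)) - R)/3 = 2/3 + (sqrt(-5 + E + R) - R)/3 = 2/3 + (-R/3 + sqrt(-5 + E + R)/3) = 2/3 - R/3 + sqrt(-5 + E + R)/3)
(186 + z(T(4**4), -2))*(-208) = (186 + (2/3 - 1/3*(-4) + sqrt(-5 - 2 - 4)/3))*(-208) = (186 + (2/3 + 4/3 + sqrt(-11)/3))*(-208) = (186 + (2/3 + 4/3 + (I*sqrt(11))/3))*(-208) = (186 + (2/3 + 4/3 + I*sqrt(11)/3))*(-208) = (186 + (2 + I*sqrt(11)/3))*(-208) = (188 + I*sqrt(11)/3)*(-208) = -39104 - 208*I*sqrt(11)/3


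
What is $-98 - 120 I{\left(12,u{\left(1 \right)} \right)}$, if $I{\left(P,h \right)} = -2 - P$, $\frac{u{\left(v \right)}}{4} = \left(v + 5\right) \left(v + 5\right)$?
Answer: $1582$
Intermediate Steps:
$u{\left(v \right)} = 4 \left(5 + v\right)^{2}$ ($u{\left(v \right)} = 4 \left(v + 5\right) \left(v + 5\right) = 4 \left(5 + v\right) \left(5 + v\right) = 4 \left(5 + v\right)^{2}$)
$-98 - 120 I{\left(12,u{\left(1 \right)} \right)} = -98 - 120 \left(-2 - 12\right) = -98 - -1680 = -98 + 1680 = 1582$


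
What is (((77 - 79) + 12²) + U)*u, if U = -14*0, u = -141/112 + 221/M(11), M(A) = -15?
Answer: -1907557/840 ≈ -2270.9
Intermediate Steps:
u = -26867/1680 (u = -141/112 + 221/(-15) = -141*1/112 + 221*(-1/15) = -141/112 - 221/15 = -26867/1680 ≈ -15.992)
U = 0
(((77 - 79) + 12²) + U)*u = (((77 - 79) + 12²) + 0)*(-26867/1680) = ((-2 + 144) + 0)*(-26867/1680) = (142 + 0)*(-26867/1680) = 142*(-26867/1680) = -1907557/840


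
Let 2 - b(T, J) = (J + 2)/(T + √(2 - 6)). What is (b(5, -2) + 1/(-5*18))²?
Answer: 32041/8100 ≈ 3.9557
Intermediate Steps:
b(T, J) = 2 - (2 + J)/(T + 2*I) (b(T, J) = 2 - (J + 2)/(T + √(2 - 6)) = 2 - (2 + J)/(T + √(-4)) = 2 - (2 + J)/(T + 2*I))
(b(5, -2) + 1/(-5*18))² = ((-2 - 1*(-2) + 2*5 + 4*I)/(5 + 2*I) + 1/(-5*18))² = (((5 - 2*I)/29)*(-2 + 2 + 10 + 4*I) + 1/(-90))² = (((5 - 2*I)/29)*(10 + 4*I) - 1/90)² = ((5 - 2*I)*(10 + 4*I)/29 - 1/90)² = (-1/90 + (5 - 2*I)*(10 + 4*I)/29)²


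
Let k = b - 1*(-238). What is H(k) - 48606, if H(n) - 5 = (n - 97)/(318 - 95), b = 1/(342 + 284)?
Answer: -6784514131/139598 ≈ -48600.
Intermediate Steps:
b = 1/626 ≈ 0.0015974
k = 148989/626 (k = 1/626 - 1*(-238) = 1/626 + 238 = 148989/626 ≈ 238.00)
H(n) = 1018/223 + n/223 (H(n) = 5 + (n - 97)/(318 - 95) = 5 + (-97 + n)/223 = 5 + (-97 + n)*(1/223) = 5 + (-97/223 + n/223) = 1018/223 + n/223)
H(k) - 48606 = (1018/223 + (1/223)*(148989/626)) - 48606 = (1018/223 + 148989/139598) - 48606 = 786257/139598 - 48606 = -6784514131/139598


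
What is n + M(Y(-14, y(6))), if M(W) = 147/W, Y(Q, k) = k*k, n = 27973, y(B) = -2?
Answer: 112039/4 ≈ 28010.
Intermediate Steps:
Y(Q, k) = k²
n + M(Y(-14, y(6))) = 27973 + 147/((-2)²) = 27973 + 147/4 = 112039/4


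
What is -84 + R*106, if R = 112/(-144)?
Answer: -1498/9 ≈ -166.44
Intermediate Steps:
R = -7/9 (R = 112*(-1/144) = -7/9 ≈ -0.77778)
-84 + R*106 = -84 - 7/9*106 = -84 - 742/9 = -1498/9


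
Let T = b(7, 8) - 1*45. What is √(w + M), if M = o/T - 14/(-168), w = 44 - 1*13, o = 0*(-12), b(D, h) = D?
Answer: √1119/6 ≈ 5.5752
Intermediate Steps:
o = 0
T = -38 (T = 7 - 1*45 = 7 - 45 = -38)
w = 31 (w = 44 - 13 = 31)
M = 1/12 (M = 0/(-38) - 14/(-168) = 0*(-1/38) - 14*(-1/168) = 0 + 1/12 = 1/12 ≈ 0.083333)
√(w + M) = √(31 + 1/12) = √(373/12) = √1119/6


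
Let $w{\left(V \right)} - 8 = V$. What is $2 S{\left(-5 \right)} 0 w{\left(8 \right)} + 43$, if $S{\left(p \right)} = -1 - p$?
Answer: $43$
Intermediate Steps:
$w{\left(V \right)} = 8 + V$
$2 S{\left(-5 \right)} 0 w{\left(8 \right)} + 43 = 2 \left(-1 - -5\right) 0 \left(8 + 8\right) + 43 = 2 \left(-1 + 5\right) 0 \cdot 16 + 43 = 2 \cdot 4 \cdot 0 \cdot 16 + 43 = 8 \cdot 0 \cdot 16 + 43 = 0 \cdot 16 + 43 = 0 + 43 = 43$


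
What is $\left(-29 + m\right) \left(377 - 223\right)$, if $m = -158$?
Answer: $-28798$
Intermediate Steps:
$\left(-29 + m\right) \left(377 - 223\right) = \left(-29 - 158\right) \left(377 - 223\right) = \left(-187\right) 154 = -28798$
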